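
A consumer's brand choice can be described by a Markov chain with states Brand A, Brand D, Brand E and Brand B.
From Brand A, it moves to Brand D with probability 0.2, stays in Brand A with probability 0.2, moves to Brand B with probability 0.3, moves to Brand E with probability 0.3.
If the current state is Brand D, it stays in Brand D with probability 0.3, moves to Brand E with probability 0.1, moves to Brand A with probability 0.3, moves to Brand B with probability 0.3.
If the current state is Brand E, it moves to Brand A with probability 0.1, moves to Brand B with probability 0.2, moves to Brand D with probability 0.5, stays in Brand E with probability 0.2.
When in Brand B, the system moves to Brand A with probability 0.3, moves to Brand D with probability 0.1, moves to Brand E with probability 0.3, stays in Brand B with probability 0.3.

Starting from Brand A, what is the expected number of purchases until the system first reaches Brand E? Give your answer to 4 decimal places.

3.8136

Let t(s) be the expected number of purchases to first reach Brand E from state s, with t(Brand E) = 0. Conditioning on the first purchase:
t(Brand A) = 1 + 0.2·t(Brand A) + 0.2·t(Brand D) + 0.3·t(Brand B)
t(Brand D) = 1 + 0.3·t(Brand A) + 0.3·t(Brand D) + 0.3·t(Brand B)
t(Brand B) = 1 + 0.3·t(Brand A) + 0.1·t(Brand D) + 0.3·t(Brand B)
Solving: t(Brand A) = 3.8136, t(Brand D) = 4.6610, t(Brand B) = 3.7288.
Expected purchases from Brand A to Brand E: 3.8136.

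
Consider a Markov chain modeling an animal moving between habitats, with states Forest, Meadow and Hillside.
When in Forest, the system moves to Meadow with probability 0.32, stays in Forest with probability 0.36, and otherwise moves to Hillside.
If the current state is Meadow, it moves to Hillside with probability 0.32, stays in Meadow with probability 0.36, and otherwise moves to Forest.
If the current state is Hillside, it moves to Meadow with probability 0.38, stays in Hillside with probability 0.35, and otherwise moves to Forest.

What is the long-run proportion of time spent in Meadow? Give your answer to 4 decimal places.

Let the stationary distribution be π with π = πP and π_1 + π_2 + π_3 = 1.
π_1 = 0.36·π_1 + 0.32·π_2 + 0.27·π_3
π_2 = 0.32·π_1 + 0.36·π_2 + 0.38·π_3
Solving with the normalization constraint gives π = (0.3162, 0.3540, 0.3299).
So the stationary probability of Meadow is 0.3540.

0.3540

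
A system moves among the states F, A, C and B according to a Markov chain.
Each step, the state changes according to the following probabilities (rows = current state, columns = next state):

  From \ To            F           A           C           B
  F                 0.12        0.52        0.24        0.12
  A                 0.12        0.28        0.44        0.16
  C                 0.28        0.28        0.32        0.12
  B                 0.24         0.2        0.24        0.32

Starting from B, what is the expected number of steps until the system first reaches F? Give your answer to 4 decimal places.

4.4803

Let t(s) be the expected number of steps to first reach F from state s, with t(F) = 0. Conditioning on the first step:
t(A) = 1 + 0.28·t(A) + 0.44·t(C) + 0.16·t(B)
t(C) = 1 + 0.28·t(A) + 0.32·t(C) + 0.12·t(B)
t(B) = 1 + 0.2·t(A) + 0.24·t(C) + 0.32·t(B)
Solving: t(A) = 5.0328, t(C) = 4.3336, t(B) = 4.4803.
Expected steps from B to F: 4.4803.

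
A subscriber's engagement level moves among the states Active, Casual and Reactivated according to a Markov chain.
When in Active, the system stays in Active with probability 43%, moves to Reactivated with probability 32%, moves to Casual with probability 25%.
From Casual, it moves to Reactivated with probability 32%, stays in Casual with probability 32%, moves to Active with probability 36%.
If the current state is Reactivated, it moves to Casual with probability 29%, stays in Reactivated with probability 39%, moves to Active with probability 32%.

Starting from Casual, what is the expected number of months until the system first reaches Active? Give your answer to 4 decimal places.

Let t(s) be the expected number of months to first reach Active from state s, with t(Active) = 0. Conditioning on the first month:
t(Casual) = 1 + 0.32·t(Casual) + 0.32·t(Reactivated)
t(Reactivated) = 1 + 0.29·t(Casual) + 0.39·t(Reactivated)
Solving: t(Casual) = 2.8882, t(Reactivated) = 3.0124.
Expected months from Casual to Active: 2.8882.

2.8882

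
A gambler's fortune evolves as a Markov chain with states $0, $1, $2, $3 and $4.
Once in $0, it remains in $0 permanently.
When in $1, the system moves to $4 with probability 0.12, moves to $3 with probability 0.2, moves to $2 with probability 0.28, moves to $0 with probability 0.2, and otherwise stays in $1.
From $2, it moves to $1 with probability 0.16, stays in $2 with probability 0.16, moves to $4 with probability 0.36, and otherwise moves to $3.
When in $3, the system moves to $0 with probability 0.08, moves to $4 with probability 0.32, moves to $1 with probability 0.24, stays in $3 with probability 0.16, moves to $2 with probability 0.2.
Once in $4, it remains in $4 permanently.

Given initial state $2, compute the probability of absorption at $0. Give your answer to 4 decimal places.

Let h(s) be the probability of absorption at $0 starting from transient state s. Then h($0) = 1 and h($4) = 0. By first-step analysis:
h($1) = 0.2·1 + 0.2·h($1) + 0.28·h($2) + 0.2·h($3) + 0.12·0
h($2) = 0.16·h($1) + 0.16·h($2) + 0.32·h($3) + 0.36·0
h($3) = 0.08·1 + 0.24·h($1) + 0.2·h($2) + 0.16·h($3) + 0.32·0
Solving: h($1) = 0.3655, h($2) = 0.1602, h($3) = 0.2378.
Starting from $2, the probability is 0.1602.

0.1602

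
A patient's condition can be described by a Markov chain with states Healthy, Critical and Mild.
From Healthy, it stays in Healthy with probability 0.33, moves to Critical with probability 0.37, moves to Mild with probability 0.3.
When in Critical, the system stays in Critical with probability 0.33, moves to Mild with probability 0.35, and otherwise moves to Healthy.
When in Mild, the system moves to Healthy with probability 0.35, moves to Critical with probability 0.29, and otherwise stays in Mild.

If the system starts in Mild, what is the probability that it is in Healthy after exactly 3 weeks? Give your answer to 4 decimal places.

0.3334

Propagate the distribution vector 3 weeks from Mild.
After 0 weeks: (0.0000, 0.0000, 1.0000)
After 1 week: (0.3500, 0.2900, 0.3600)
After 2 weeks: (0.3343, 0.3296, 0.3361)
After 3 weeks: (0.3334, 0.3299, 0.3366)
P(in Healthy after 3 weeks) = 0.3334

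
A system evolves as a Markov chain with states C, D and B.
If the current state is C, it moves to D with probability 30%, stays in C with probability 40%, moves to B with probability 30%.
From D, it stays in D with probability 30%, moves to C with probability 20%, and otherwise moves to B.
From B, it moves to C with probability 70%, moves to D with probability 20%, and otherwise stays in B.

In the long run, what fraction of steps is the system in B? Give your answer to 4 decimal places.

Let the stationary distribution be π with π = πP and π_1 + π_2 + π_3 = 1.
π_1 = 0.4·π_1 + 0.2·π_2 + 0.7·π_3
π_2 = 0.3·π_1 + 0.3·π_2 + 0.2·π_3
Solving with the normalization constraint gives π = (0.4344, 0.2705, 0.2951).
So the stationary probability of B is 0.2951.

0.2951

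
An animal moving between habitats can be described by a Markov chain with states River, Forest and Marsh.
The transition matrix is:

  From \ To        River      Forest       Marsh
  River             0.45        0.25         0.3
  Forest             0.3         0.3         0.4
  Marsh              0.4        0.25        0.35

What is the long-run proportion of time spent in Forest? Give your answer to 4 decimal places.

Let the stationary distribution be π with π = πP and π_1 + π_2 + π_3 = 1.
π_1 = 0.45·π_1 + 0.3·π_2 + 0.4·π_3
π_2 = 0.25·π_1 + 0.3·π_2 + 0.25·π_3
Solving with the normalization constraint gives π = (0.3934, 0.2632, 0.3435).
So the stationary probability of Forest is 0.2632.

0.2632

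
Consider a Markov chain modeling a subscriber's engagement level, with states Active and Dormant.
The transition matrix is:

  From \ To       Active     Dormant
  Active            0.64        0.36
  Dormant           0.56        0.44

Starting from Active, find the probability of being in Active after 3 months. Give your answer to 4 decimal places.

0.6089

Propagate the distribution vector 3 months from Active.
After 0 months: (1.0000, 0.0000)
After 1 month: (0.6400, 0.3600)
After 2 months: (0.6112, 0.3888)
After 3 months: (0.6089, 0.3911)
P(in Active after 3 months) = 0.6089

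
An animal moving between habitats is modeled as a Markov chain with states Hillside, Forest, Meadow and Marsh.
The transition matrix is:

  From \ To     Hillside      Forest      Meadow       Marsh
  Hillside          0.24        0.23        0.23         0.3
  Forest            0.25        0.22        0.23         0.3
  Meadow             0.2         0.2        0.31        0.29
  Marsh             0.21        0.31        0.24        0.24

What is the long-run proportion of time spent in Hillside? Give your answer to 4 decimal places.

0.2239

Let the stationary distribution be π with π = πP and π_1 + π_2 + π_3 + π_4 = 1.
π_1 = 0.24·π_1 + 0.25·π_2 + 0.2·π_3 + 0.21·π_4
π_2 = 0.23·π_1 + 0.22·π_2 + 0.2·π_3 + 0.31·π_4
π_3 = 0.23·π_1 + 0.23·π_2 + 0.31·π_3 + 0.24·π_4
Solving with the normalization constraint gives π = (0.2239, 0.2424, 0.2531, 0.2806).
So the stationary probability of Hillside is 0.2239.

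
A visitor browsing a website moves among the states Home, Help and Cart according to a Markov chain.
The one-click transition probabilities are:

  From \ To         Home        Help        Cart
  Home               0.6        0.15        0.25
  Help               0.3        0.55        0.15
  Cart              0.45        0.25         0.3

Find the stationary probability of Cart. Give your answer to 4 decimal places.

0.2328

Let the stationary distribution be π with π = πP and π_1 + π_2 + π_3 = 1.
π_1 = 0.6·π_1 + 0.3·π_2 + 0.45·π_3
π_2 = 0.15·π_1 + 0.55·π_2 + 0.25·π_3
Solving with the normalization constraint gives π = (0.4784, 0.2888, 0.2328).
So the stationary probability of Cart is 0.2328.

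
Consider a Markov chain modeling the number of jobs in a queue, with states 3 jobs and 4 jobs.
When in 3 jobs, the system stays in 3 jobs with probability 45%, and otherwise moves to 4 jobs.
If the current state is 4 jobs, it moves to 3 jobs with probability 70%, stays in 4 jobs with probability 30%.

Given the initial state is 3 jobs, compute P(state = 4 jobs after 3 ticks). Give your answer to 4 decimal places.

Propagate the distribution vector 3 ticks from 3 jobs.
After 0 ticks: (1.0000, 0.0000)
After 1 tick: (0.4500, 0.5500)
After 2 ticks: (0.5875, 0.4125)
After 3 ticks: (0.5531, 0.4469)
P(in 4 jobs after 3 ticks) = 0.4469

0.4469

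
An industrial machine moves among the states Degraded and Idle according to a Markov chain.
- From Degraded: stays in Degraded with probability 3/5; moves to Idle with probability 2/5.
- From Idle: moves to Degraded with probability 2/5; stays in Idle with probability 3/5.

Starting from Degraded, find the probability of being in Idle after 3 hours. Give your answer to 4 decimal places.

0.4960

Propagate the distribution vector 3 hours from Degraded.
After 0 hours: (1.0000, 0.0000)
After 1 hour: (0.6000, 0.4000)
After 2 hours: (0.5200, 0.4800)
After 3 hours: (0.5040, 0.4960)
P(in Idle after 3 hours) = 0.4960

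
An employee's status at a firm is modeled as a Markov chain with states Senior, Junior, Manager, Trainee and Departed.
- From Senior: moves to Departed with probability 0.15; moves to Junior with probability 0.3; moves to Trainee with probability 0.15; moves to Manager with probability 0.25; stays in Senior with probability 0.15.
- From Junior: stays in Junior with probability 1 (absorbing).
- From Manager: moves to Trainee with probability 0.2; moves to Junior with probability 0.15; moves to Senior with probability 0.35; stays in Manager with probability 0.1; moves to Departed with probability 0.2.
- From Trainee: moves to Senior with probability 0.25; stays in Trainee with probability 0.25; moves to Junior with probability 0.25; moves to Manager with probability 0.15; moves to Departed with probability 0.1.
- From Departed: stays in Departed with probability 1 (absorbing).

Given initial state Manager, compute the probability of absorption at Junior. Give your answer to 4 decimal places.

Let h(s) be the probability of absorption at Junior starting from transient state s. Then h(Junior) = 1 and h(Departed) = 0. By first-step analysis:
h(Senior) = 0.15·h(Senior) + 0.3·1 + 0.25·h(Manager) + 0.15·h(Trainee) + 0.15·0
h(Manager) = 0.35·h(Senior) + 0.15·1 + 0.1·h(Manager) + 0.2·h(Trainee) + 0.2·0
h(Trainee) = 0.25·h(Senior) + 0.25·1 + 0.15·h(Manager) + 0.25·h(Trainee) + 0.1·0
Solving: h(Senior) = 0.6330, h(Manager) = 0.5586, h(Trainee) = 0.6561.
Starting from Manager, the probability is 0.5586.

0.5586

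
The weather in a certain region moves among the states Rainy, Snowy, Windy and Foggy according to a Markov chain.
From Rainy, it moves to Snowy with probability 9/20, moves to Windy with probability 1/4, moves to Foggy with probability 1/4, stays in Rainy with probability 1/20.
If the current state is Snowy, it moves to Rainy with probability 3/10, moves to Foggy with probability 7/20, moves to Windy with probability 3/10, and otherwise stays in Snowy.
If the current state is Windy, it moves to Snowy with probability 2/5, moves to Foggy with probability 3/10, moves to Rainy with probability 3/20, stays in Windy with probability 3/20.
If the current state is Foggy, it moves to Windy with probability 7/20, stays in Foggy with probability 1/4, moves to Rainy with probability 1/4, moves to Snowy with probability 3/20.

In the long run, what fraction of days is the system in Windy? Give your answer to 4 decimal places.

0.2649

Let the stationary distribution be π with π = πP and π_1 + π_2 + π_3 + π_4 = 1.
π_1 = 0.05·π_1 + 0.3·π_2 + 0.15·π_3 + 0.25·π_4
π_2 = 0.45·π_1 + 0.05·π_2 + 0.4·π_3 + 0.15·π_4
π_3 = 0.25·π_1 + 0.3·π_2 + 0.15·π_3 + 0.35·π_4
Solving with the normalization constraint gives π = (0.1967, 0.2502, 0.2649, 0.2883).
So the stationary probability of Windy is 0.2649.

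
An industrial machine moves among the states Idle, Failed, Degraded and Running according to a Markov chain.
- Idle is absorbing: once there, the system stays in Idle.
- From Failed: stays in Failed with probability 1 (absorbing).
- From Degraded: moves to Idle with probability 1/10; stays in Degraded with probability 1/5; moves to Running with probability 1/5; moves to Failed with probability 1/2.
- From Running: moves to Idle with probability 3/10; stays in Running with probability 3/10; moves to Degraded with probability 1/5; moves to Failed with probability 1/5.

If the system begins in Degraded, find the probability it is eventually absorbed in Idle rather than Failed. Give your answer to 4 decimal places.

0.2500

Let h(s) be the probability of absorption at Idle starting from transient state s. Then h(Idle) = 1 and h(Failed) = 0. By first-step analysis:
h(Degraded) = 0.1·1 + 0.5·0 + 0.2·h(Degraded) + 0.2·h(Running)
h(Running) = 0.3·1 + 0.2·0 + 0.2·h(Degraded) + 0.3·h(Running)
Solving: h(Degraded) = 0.2500, h(Running) = 0.5000.
Starting from Degraded, the probability is 0.2500.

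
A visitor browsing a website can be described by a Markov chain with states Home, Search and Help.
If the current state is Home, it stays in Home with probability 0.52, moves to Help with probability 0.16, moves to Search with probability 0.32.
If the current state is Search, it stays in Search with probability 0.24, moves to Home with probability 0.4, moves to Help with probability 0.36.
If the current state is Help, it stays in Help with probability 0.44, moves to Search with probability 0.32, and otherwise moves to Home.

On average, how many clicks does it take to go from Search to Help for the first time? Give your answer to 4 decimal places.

3.7162

Let t(s) be the expected number of clicks to first reach Help from state s, with t(Help) = 0. Conditioning on the first click:
t(Home) = 1 + 0.52·t(Home) + 0.32·t(Search)
t(Search) = 1 + 0.4·t(Home) + 0.24·t(Search)
Solving: t(Home) = 4.5608, t(Search) = 3.7162.
Expected clicks from Search to Help: 3.7162.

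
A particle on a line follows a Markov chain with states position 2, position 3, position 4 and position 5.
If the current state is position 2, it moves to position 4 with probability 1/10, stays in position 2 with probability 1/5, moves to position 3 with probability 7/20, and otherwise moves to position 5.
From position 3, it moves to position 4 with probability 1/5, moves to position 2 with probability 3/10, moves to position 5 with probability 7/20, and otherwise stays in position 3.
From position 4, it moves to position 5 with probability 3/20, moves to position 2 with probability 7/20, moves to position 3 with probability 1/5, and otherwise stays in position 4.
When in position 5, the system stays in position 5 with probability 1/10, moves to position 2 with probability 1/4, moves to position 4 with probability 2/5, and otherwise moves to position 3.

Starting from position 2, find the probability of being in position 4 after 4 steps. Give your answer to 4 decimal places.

0.2448

Propagate the distribution vector 4 steps from position 2.
After 0 steps: (1.0000, 0.0000, 0.0000, 0.0000)
After 1 step: (0.2000, 0.3500, 0.1000, 0.3500)
After 2 steps: (0.2675, 0.2300, 0.2600, 0.2425)
After 3 steps: (0.2741, 0.2408, 0.2478, 0.2374)
After 4 steps: (0.2731, 0.2410, 0.2448, 0.2411)
P(in position 4 after 4 steps) = 0.2448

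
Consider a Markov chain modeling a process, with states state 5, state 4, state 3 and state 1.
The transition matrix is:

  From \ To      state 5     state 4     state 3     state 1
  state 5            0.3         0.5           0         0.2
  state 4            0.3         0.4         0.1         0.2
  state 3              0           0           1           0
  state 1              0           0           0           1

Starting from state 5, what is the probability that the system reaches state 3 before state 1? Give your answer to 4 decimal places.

Let h(s) be the probability of absorption at state 3 starting from transient state s. Then h(state 3) = 1 and h(state 1) = 0. By first-step analysis:
h(state 5) = 0.3·h(state 5) + 0.5·h(state 4) + 0.2·0
h(state 4) = 0.3·h(state 5) + 0.4·h(state 4) + 0.1·1 + 0.2·0
Solving: h(state 5) = 0.1852, h(state 4) = 0.2593.
Starting from state 5, the probability is 0.1852.

0.1852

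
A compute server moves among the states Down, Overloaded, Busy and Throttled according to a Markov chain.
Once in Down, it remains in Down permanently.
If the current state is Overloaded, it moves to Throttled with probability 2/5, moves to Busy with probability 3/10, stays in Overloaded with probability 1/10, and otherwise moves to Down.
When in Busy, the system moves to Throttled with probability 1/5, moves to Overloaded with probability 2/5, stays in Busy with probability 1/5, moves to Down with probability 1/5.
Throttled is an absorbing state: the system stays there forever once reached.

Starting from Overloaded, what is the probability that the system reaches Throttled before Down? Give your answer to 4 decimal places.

0.6333

Let h(s) be the probability of absorption at Throttled starting from transient state s. Then h(Throttled) = 1 and h(Down) = 0. By first-step analysis:
h(Overloaded) = 0.2·0 + 0.1·h(Overloaded) + 0.3·h(Busy) + 0.4·1
h(Busy) = 0.2·0 + 0.4·h(Overloaded) + 0.2·h(Busy) + 0.2·1
Solving: h(Overloaded) = 0.6333, h(Busy) = 0.5667.
Starting from Overloaded, the probability is 0.6333.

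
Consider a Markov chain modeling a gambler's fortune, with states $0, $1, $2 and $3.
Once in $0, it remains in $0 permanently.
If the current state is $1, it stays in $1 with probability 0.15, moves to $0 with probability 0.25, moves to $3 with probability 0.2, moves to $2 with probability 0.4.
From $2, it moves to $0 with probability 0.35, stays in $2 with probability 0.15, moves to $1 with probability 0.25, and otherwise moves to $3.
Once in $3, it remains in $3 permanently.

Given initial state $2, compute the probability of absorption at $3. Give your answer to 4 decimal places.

Let h(s) be the probability of absorption at $3 starting from transient state s. Then h($3) = 1 and h($0) = 0. By first-step analysis:
h($1) = 0.25·0 + 0.15·h($1) + 0.4·h($2) + 0.2·1
h($2) = 0.35·0 + 0.25·h($1) + 0.15·h($2) + 0.25·1
Solving: h($1) = 0.4337, h($2) = 0.4217.
Starting from $2, the probability is 0.4217.

0.4217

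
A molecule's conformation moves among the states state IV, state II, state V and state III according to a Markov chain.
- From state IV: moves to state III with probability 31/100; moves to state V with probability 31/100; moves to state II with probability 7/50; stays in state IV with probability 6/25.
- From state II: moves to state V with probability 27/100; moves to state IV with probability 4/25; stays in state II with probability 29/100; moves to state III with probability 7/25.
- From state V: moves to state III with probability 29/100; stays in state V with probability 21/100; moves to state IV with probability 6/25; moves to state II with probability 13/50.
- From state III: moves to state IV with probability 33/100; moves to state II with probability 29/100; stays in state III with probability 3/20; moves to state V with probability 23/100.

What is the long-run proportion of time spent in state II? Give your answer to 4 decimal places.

0.2459

Let the stationary distribution be π with π = πP and π_1 + π_2 + π_3 + π_4 = 1.
π_1 = 0.24·π_1 + 0.16·π_2 + 0.24·π_3 + 0.33·π_4
π_2 = 0.14·π_1 + 0.29·π_2 + 0.26·π_3 + 0.29·π_4
π_3 = 0.31·π_1 + 0.27·π_2 + 0.21·π_3 + 0.23·π_4
Solving with the normalization constraint gives π = (0.2434, 0.2459, 0.2542, 0.2565).
So the stationary probability of state II is 0.2459.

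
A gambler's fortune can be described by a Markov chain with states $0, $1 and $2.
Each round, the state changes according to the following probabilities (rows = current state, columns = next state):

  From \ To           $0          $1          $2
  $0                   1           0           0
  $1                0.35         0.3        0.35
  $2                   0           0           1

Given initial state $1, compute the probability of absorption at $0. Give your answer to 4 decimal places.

Let h(s) be the probability of absorption at $0 starting from transient state s. Then h($0) = 1 and h($2) = 0. By first-step analysis:
h($1) = 0.35·1 + 0.3·h($1) + 0.35·0
Solving: h($1) = 0.5000.
Starting from $1, the probability is 0.5000.

0.5000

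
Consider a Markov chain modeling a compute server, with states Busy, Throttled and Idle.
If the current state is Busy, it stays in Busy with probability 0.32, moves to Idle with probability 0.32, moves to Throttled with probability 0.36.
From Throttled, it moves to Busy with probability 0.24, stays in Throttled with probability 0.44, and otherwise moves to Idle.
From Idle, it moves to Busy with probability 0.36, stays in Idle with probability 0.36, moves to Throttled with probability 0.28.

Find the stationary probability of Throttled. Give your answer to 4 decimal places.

Let the stationary distribution be π with π = πP and π_1 + π_2 + π_3 = 1.
π_1 = 0.32·π_1 + 0.24·π_2 + 0.36·π_3
π_2 = 0.36·π_1 + 0.44·π_2 + 0.28·π_3
Solving with the normalization constraint gives π = (0.3043, 0.3623, 0.3333).
So the stationary probability of Throttled is 0.3623.

0.3623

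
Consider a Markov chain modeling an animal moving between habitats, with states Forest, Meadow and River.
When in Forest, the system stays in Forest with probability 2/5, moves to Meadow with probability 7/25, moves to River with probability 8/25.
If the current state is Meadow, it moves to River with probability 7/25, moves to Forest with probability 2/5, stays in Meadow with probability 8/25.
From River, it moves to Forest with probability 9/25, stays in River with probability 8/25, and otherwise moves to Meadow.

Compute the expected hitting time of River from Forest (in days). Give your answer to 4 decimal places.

Let t(s) be the expected number of days to first reach River from state s, with t(River) = 0. Conditioning on the first day:
t(Forest) = 1 + 0.4·t(Forest) + 0.28·t(Meadow)
t(Meadow) = 1 + 0.4·t(Forest) + 0.32·t(Meadow)
Solving: t(Forest) = 3.2432, t(Meadow) = 3.3784.
Expected days from Forest to River: 3.2432.

3.2432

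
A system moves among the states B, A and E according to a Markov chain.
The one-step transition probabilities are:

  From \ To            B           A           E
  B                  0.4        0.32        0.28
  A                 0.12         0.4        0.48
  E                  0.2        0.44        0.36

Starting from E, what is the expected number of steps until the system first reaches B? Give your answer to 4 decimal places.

6.0185

Let t(s) be the expected number of steps to first reach B from state s, with t(B) = 0. Conditioning on the first step:
t(A) = 1 + 0.4·t(A) + 0.48·t(E)
t(E) = 1 + 0.44·t(A) + 0.36·t(E)
Solving: t(A) = 6.4815, t(E) = 6.0185.
Expected steps from E to B: 6.0185.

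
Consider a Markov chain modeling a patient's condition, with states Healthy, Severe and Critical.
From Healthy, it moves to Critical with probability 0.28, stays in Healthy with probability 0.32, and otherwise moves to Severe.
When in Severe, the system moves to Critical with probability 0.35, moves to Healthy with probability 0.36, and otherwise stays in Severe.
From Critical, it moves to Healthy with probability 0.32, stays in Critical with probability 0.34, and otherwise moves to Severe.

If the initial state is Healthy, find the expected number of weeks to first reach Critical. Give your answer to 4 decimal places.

Let t(s) be the expected number of weeks to first reach Critical from state s, with t(Critical) = 0. Conditioning on the first week:
t(Healthy) = 1 + 0.32·t(Healthy) + 0.4·t(Severe)
t(Severe) = 1 + 0.36·t(Healthy) + 0.29·t(Severe)
Solving: t(Healthy) = 3.2763, t(Severe) = 3.0697.
Expected weeks from Healthy to Critical: 3.2763.

3.2763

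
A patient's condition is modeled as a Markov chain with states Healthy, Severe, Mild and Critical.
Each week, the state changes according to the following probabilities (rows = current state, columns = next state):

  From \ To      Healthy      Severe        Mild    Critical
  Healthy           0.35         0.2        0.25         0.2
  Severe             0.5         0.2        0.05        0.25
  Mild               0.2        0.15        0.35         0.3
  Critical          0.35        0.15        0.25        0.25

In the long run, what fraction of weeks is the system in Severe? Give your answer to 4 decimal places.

0.1758

Let the stationary distribution be π with π = πP and π_1 + π_2 + π_3 + π_4 = 1.
π_1 = 0.35·π_1 + 0.5·π_2 + 0.2·π_3 + 0.35·π_4
π_2 = 0.2·π_1 + 0.2·π_2 + 0.15·π_3 + 0.15·π_4
π_3 = 0.25·π_1 + 0.05·π_2 + 0.35·π_3 + 0.25·π_4
Solving with the normalization constraint gives π = (0.3406, 0.1758, 0.2387, 0.2449).
So the stationary probability of Severe is 0.1758.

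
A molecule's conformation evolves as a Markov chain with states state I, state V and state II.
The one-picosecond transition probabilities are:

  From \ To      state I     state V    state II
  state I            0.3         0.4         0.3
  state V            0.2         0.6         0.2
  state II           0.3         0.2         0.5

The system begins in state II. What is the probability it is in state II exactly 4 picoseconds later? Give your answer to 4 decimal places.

0.3292

Propagate the distribution vector 4 picoseconds from state II.
After 0 picoseconds: (0.0000, 0.0000, 1.0000)
After 1 picosecond: (0.3000, 0.2000, 0.5000)
After 2 picoseconds: (0.2800, 0.3400, 0.3800)
After 3 picoseconds: (0.2660, 0.3920, 0.3420)
After 4 picoseconds: (0.2608, 0.4100, 0.3292)
P(in state II after 4 picoseconds) = 0.3292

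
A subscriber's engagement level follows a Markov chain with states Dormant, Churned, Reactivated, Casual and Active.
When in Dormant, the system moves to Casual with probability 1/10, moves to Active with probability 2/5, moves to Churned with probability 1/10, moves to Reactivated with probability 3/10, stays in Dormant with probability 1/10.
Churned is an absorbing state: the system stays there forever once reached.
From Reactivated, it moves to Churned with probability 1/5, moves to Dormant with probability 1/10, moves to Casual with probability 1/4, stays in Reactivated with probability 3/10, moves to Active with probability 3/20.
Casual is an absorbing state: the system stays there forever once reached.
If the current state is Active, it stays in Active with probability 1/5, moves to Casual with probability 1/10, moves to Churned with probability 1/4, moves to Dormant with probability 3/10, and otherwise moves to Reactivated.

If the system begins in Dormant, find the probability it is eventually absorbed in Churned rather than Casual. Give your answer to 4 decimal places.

0.5474

Let h(s) be the probability of absorption at Churned starting from transient state s. Then h(Churned) = 1 and h(Casual) = 0. By first-step analysis:
h(Dormant) = 0.1·h(Dormant) + 0.1·1 + 0.3·h(Reactivated) + 0.1·0 + 0.4·h(Active)
h(Reactivated) = 0.1·h(Dormant) + 0.2·1 + 0.3·h(Reactivated) + 0.25·0 + 0.15·h(Active)
h(Active) = 0.3·h(Dormant) + 0.25·1 + 0.15·h(Reactivated) + 0.1·0 + 0.2·h(Active)
Solving: h(Dormant) = 0.5474, h(Reactivated) = 0.4947, h(Active) = 0.6105.
Starting from Dormant, the probability is 0.5474.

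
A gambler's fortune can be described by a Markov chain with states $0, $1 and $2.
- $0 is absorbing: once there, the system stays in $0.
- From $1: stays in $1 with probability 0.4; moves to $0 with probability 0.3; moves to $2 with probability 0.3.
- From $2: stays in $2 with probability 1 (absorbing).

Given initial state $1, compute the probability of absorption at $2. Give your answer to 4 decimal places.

0.5000

Let h(s) be the probability of absorption at $2 starting from transient state s. Then h($2) = 1 and h($0) = 0. By first-step analysis:
h($1) = 0.3·0 + 0.4·h($1) + 0.3·1
Solving: h($1) = 0.5000.
Starting from $1, the probability is 0.5000.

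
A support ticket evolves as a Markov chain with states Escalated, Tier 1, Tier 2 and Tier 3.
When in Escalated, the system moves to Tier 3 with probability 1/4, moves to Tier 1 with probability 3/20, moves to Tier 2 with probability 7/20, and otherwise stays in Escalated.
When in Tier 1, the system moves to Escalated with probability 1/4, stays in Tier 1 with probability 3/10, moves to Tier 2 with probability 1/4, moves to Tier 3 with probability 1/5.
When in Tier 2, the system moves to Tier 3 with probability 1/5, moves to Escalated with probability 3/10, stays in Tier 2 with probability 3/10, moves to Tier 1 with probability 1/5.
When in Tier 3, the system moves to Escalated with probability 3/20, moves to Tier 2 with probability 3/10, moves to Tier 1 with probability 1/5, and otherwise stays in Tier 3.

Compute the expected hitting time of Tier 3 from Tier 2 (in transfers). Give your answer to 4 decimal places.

Let t(s) be the expected number of transfers to first reach Tier 3 from state s, with t(Tier 3) = 0. Conditioning on the first transfer:
t(Escalated) = 1 + 0.25·t(Escalated) + 0.15·t(Tier 1) + 0.35·t(Tier 2)
t(Tier 1) = 1 + 0.25·t(Escalated) + 0.3·t(Tier 1) + 0.25·t(Tier 2)
t(Tier 2) = 1 + 0.3·t(Escalated) + 0.2·t(Tier 1) + 0.3·t(Tier 2)
Solving: t(Escalated) = 4.4541, t(Tier 1) = 4.6898, t(Tier 2) = 4.6774.
Expected transfers from Tier 2 to Tier 3: 4.6774.

4.6774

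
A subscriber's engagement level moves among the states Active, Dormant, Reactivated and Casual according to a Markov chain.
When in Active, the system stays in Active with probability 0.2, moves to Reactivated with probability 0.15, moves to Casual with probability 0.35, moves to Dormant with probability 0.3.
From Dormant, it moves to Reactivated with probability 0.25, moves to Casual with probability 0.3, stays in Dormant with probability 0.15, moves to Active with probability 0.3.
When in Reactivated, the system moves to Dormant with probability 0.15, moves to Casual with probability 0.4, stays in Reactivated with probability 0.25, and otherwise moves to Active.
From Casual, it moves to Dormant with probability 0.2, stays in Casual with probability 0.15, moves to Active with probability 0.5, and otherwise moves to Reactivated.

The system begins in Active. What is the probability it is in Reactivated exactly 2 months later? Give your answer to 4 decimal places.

Propagate the distribution vector 2 months from Active.
After 0 months: (1.0000, 0.0000, 0.0000, 0.0000)
After 1 month: (0.2000, 0.3000, 0.1500, 0.3500)
After 2 months: (0.3350, 0.1975, 0.1950, 0.2725)
P(in Reactivated after 2 months) = 0.1950

0.1950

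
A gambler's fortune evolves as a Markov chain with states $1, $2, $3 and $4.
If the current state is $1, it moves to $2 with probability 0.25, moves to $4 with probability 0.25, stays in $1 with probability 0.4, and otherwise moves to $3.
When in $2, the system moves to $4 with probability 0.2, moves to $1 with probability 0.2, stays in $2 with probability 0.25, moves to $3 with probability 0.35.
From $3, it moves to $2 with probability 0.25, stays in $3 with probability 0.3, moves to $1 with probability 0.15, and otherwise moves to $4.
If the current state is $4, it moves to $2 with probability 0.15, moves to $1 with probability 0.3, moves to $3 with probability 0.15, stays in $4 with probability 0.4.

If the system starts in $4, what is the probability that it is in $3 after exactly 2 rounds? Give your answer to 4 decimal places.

Propagate the distribution vector 2 rounds from $4.
After 0 rounds: (0.0000, 0.0000, 0.0000, 1.0000)
After 1 round: (0.3000, 0.1500, 0.1500, 0.4000)
After 2 rounds: (0.2925, 0.2100, 0.1875, 0.3100)
P(in $3 after 2 rounds) = 0.1875

0.1875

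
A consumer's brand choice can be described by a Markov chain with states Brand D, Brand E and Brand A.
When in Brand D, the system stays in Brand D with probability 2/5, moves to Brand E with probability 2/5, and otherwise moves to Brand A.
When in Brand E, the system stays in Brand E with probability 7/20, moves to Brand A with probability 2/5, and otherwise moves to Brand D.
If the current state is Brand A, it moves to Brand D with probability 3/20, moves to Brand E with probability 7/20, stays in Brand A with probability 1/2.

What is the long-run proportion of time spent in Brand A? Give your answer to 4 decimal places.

Let the stationary distribution be π with π = πP and π_1 + π_2 + π_3 = 1.
π_1 = 0.4·π_1 + 0.25·π_2 + 0.15·π_3
π_2 = 0.4·π_1 + 0.35·π_2 + 0.35·π_3
Solving with the normalization constraint gives π = (0.2483, 0.3624, 0.3893).
So the stationary probability of Brand A is 0.3893.

0.3893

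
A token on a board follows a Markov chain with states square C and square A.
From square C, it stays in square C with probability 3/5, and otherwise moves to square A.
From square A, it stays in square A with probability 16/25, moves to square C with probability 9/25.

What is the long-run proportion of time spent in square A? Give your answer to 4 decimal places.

0.5263

Let the stationary distribution be π with π = πP and π_1 + π_2 = 1.
π_1 = 0.6·π_1 + 0.36·π_2
Solving with the normalization constraint gives π = (0.4737, 0.5263).
So the stationary probability of square A is 0.5263.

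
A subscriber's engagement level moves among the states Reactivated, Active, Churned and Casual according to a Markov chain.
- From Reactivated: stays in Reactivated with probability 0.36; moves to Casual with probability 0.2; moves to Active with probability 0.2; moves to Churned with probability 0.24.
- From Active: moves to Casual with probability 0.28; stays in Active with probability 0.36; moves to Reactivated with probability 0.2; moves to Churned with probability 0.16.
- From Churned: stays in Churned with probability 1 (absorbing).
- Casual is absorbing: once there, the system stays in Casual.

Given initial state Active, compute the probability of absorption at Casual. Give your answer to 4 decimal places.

0.5931

Let h(s) be the probability of absorption at Casual starting from transient state s. Then h(Casual) = 1 and h(Churned) = 0. By first-step analysis:
h(Reactivated) = 0.36·h(Reactivated) + 0.2·h(Active) + 0.24·0 + 0.2·1
h(Active) = 0.2·h(Reactivated) + 0.36·h(Active) + 0.16·0 + 0.28·1
Solving: h(Reactivated) = 0.4978, h(Active) = 0.5931.
Starting from Active, the probability is 0.5931.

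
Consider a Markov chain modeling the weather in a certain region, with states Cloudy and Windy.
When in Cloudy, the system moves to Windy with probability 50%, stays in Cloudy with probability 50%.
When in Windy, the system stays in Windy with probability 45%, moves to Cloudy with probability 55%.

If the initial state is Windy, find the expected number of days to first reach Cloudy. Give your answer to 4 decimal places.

1.8182

Let t(s) be the expected number of days to first reach Cloudy from state s, with t(Cloudy) = 0. Conditioning on the first day:
t(Windy) = 1 + 0.45·t(Windy)
Solving: t(Windy) = 1.8182.
Expected days from Windy to Cloudy: 1.8182.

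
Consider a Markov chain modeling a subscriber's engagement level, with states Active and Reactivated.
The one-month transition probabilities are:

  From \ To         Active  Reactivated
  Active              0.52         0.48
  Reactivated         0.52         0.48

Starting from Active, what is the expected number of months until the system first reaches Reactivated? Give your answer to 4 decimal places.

2.0833

Let t(s) be the expected number of months to first reach Reactivated from state s, with t(Reactivated) = 0. Conditioning on the first month:
t(Active) = 1 + 0.52·t(Active)
Solving: t(Active) = 2.0833.
Expected months from Active to Reactivated: 2.0833.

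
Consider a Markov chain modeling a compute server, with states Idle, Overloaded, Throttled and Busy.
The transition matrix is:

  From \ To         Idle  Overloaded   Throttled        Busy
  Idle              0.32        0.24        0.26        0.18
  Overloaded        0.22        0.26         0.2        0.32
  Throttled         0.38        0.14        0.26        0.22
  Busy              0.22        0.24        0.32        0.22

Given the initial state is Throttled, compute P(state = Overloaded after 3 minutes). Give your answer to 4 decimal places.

Propagate the distribution vector 3 minutes from Throttled.
After 0 minutes: (0.0000, 0.0000, 1.0000, 0.0000)
After 1 minute: (0.3800, 0.1400, 0.2600, 0.2200)
After 2 minutes: (0.2996, 0.2168, 0.2648, 0.2188)
After 3 minutes: (0.2923, 0.2179, 0.2601, 0.2297)
P(in Overloaded after 3 minutes) = 0.2179

0.2179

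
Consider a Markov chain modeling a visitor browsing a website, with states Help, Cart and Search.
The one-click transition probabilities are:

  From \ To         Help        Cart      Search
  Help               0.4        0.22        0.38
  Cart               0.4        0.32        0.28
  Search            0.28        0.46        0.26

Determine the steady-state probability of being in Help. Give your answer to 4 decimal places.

Let the stationary distribution be π with π = πP and π_1 + π_2 + π_3 = 1.
π_1 = 0.4·π_1 + 0.4·π_2 + 0.28·π_3
π_2 = 0.22·π_1 + 0.32·π_2 + 0.46·π_3
Solving with the normalization constraint gives π = (0.3628, 0.3271, 0.3101).
So the stationary probability of Help is 0.3628.

0.3628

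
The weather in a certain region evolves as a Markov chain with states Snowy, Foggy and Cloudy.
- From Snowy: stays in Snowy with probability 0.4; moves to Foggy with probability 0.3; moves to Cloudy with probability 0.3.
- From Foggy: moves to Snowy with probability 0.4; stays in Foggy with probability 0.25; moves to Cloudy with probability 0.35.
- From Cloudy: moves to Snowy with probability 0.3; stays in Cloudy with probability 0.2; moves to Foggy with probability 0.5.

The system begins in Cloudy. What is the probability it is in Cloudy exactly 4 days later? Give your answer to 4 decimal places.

0.2887

Propagate the distribution vector 4 days from Cloudy.
After 0 days: (0.0000, 0.0000, 1.0000)
After 1 day: (0.3000, 0.5000, 0.2000)
After 2 days: (0.3800, 0.3150, 0.3050)
After 3 days: (0.3695, 0.3453, 0.2853)
After 4 days: (0.3715, 0.3398, 0.2887)
P(in Cloudy after 4 days) = 0.2887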